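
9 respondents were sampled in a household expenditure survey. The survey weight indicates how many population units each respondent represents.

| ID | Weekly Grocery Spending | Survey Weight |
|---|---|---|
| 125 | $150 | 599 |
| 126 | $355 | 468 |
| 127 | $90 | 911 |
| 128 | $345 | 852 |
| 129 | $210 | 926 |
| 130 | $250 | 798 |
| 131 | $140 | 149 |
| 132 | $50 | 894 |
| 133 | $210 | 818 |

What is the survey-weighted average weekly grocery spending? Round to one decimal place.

196.9

Weighted sum = 150×599 + 355×468 + 90×911 + 345×852 + 210×926 + 250×798 + 140×149 + 50×894 + 210×818
  = 1263220
Sum of weights = 6415
Weighted mean = 1263220 / 6415 = 196.9166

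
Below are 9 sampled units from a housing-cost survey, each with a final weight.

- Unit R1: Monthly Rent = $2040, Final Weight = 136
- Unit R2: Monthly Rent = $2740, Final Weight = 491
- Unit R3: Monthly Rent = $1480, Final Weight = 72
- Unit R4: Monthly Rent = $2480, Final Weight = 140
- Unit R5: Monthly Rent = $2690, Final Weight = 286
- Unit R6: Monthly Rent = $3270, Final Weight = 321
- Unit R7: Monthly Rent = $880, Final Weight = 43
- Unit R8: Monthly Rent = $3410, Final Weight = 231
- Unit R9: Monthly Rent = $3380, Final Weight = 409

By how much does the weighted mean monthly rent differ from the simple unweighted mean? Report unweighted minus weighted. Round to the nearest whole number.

Unweighted sum = 2040 + 2740 + 1480 + 2480 + 2690 + 3270 + 880 + 3410 + 3380 = 22370
Unweighted mean = 22370 / 9 = 2485.5556
Weighted sum = 2040×136 + 2740×491 + 1480×72 + 2480×140 + 2690×286 + 3270×321 + 880×43 + 3410×231 + 3380×409
  = 277440 + 1345340 + 106560 + 347200 + 769340 + 1049670 + 37840 + 787710 + 1382420 = 6103520
Sum of weights = 136 + 491 + 72 + 140 + 286 + 321 + 43 + 231 + 409 = 2129
Weighted mean = 6103520 / 2129 = 2866.8483
Difference (unweighted minus weighted) = -381.29273

-381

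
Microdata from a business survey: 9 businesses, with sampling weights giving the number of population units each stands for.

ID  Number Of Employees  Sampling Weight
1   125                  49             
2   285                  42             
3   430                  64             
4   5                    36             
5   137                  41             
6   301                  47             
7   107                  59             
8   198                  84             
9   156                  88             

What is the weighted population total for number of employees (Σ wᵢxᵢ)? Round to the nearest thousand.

102000

Weighted total = 125×49 + 285×42 + 430×64 + 5×36 + 137×41 + 301×47 + 107×59 + 198×84 + 156×88
  = 6125 + 11970 + 27520 + 180 + 5617 + 14147 + 6313 + 16632 + 13728 = 102232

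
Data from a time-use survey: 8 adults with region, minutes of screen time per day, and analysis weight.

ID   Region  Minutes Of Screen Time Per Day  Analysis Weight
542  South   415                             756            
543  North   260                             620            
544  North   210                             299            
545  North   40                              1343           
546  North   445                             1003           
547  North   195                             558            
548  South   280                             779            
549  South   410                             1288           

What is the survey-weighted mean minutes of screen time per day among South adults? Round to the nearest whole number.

South rows: 542, 548, 549
Weighted sum = 415×756 + 280×779 + 410×1288
  = 1059940
Sum of weights = 756 + 779 + 1288 = 2823
Weighted mean = 1059940 / 2823 = 375.46582

375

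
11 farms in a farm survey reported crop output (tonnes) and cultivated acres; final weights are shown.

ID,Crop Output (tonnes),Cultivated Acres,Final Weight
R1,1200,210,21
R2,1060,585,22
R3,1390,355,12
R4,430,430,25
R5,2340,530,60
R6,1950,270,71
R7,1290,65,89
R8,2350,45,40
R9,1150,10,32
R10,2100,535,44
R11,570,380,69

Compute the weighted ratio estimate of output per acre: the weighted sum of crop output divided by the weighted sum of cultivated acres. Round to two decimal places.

5.20

Σ wᵢ·y = 1200×21 + 1060×22 + 1390×12 + 430×25 + 2340×60 + 1950×71 + 1290×89 + 2350×40 + 1150×32 + 2100×44 + 570×69
  = 25200 + 23320 + 16680 + 10750 + 140400 + 138450 + 114810 + 94000 + 36800 + 92400 + 39330 = 732140
Σ wᵢ·x = 210×21 + 585×22 + 355×12 + 430×25 + 530×60 + 270×71 + 65×89 + 45×40 + 10×32 + 535×44 + 380×69
  = 140925
Ratio = 732140 / 140925 = 5.1952457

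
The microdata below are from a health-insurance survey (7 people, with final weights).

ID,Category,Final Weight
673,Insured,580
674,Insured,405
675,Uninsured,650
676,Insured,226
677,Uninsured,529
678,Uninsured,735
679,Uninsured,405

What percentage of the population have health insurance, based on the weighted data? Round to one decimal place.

Sum of weights for 'Insured' = 580 + 405 + 226 = 1211
Total weight = 580 + 405 + 650 + 226 + 529 + 735 + 405 = 3530
Weighted proportion = 1211 / 3530 = 0.34305949 → 34.305949%

34.3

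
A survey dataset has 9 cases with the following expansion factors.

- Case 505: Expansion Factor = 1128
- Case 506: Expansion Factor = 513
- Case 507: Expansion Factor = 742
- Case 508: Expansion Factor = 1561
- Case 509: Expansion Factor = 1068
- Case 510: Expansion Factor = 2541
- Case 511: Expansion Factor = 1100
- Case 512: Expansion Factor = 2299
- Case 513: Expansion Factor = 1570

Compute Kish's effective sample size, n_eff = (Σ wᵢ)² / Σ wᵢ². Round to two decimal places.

Σ wᵢ = 12522
Σ wᵢ² = 1272384 + 263169 + 550564 + 2436721 + 1140624 + 6456681 + 1210000 + 5285401 + 2464900 = 21080444
n_eff = 12522² / 21080444 = 156800484 / 21080444 = 7.4381965

7.44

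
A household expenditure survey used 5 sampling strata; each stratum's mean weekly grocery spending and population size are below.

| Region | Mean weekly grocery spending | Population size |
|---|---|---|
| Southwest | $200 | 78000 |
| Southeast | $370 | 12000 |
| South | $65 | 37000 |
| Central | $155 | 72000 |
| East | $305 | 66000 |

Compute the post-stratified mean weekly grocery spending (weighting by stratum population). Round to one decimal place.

202.8

Σ Nₕ·x̄ₕ = 200×78000 + 370×12000 + 65×37000 + 155×72000 + 305×66000
  = 15600000 + 4440000 + 2405000 + 11160000 + 20130000 = 53735000
Σ Nₕ = 78000 + 12000 + 37000 + 72000 + 66000 = 265000
Overall mean = 53735000 / 265000 = 202.77358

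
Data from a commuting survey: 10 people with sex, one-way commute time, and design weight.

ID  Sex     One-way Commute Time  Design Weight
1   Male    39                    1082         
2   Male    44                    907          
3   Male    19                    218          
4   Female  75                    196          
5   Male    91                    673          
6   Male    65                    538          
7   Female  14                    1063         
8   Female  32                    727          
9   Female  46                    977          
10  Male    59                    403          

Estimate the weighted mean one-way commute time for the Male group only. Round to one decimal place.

Male rows: 1, 2, 3, 5, 6, 10
Weighted sum = 39×1082 + 44×907 + 19×218 + 91×673 + 65×538 + 59×403
  = 206238
Sum of weights = 3821
Weighted mean = 206238 / 3821 = 53.974876

54.0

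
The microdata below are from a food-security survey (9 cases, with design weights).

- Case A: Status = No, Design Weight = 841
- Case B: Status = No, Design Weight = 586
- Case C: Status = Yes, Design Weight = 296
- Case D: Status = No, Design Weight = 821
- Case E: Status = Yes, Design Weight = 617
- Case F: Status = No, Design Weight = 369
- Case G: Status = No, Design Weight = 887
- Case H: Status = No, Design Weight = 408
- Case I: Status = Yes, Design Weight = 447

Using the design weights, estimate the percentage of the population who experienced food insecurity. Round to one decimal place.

Sum of weights for 'Yes' = 296 + 617 + 447 = 1360
Total weight = 5272
Weighted proportion = 1360 / 5272 = 0.25796662 → 25.796662%

25.8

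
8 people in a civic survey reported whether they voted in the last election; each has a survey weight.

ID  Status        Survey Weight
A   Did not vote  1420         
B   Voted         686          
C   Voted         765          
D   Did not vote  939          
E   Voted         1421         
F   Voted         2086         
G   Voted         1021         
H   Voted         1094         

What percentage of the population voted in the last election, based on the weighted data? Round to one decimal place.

Sum of weights for 'Voted' = 686 + 765 + 1421 + 2086 + 1021 + 1094 = 7073
Total weight = 1420 + 686 + 765 + 939 + 1421 + 2086 + 1021 + 1094 = 9432
Weighted proportion = 7073 / 9432 = 0.74989398 → 74.989398%

75.0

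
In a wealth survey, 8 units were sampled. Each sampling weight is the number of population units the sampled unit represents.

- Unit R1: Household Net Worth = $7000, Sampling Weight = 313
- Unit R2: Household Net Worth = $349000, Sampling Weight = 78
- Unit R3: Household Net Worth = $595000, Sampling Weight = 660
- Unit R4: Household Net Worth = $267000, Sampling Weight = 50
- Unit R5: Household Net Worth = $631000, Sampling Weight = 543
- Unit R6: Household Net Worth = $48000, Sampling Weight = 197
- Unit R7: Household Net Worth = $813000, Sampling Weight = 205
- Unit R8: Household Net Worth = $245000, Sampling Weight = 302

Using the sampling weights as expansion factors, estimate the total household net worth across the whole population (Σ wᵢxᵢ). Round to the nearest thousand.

1028207000

Weighted total = 7000×313 + 349000×78 + 595000×660 + 267000×50 + 631000×543 + 48000×197 + 813000×205 + 245000×302
  = 2191000 + 27222000 + 392700000 + 13350000 + 342633000 + 9456000 + 166665000 + 73990000 = 1028207000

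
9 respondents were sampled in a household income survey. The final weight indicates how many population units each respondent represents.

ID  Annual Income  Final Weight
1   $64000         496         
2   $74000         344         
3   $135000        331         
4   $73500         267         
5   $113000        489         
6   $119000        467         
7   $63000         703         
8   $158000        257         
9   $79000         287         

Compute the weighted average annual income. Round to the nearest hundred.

Weighted sum = 64000×496 + 74000×344 + 135000×331 + 73500×267 + 113000×489 + 119000×467 + 63000×703 + 158000×257 + 79000×287
  = 339907500
Sum of weights = 3641
Weighted mean = 339907500 / 3641 = 93355.534

93400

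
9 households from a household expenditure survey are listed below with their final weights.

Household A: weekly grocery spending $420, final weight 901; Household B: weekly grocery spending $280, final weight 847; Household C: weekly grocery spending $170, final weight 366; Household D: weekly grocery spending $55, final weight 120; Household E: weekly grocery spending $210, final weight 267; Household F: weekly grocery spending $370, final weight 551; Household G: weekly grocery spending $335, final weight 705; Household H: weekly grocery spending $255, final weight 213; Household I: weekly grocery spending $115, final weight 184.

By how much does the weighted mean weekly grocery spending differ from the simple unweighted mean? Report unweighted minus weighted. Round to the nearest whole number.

Unweighted sum = 420 + 280 + 170 + 55 + 210 + 370 + 335 + 255 + 115 = 2210
Unweighted mean = 2210 / 9 = 245.55556
Weighted sum = 1255990
Sum of weights = 4154
Weighted mean = 1255990 / 4154 = 302.35676
Difference (unweighted minus weighted) = -56.801209

-57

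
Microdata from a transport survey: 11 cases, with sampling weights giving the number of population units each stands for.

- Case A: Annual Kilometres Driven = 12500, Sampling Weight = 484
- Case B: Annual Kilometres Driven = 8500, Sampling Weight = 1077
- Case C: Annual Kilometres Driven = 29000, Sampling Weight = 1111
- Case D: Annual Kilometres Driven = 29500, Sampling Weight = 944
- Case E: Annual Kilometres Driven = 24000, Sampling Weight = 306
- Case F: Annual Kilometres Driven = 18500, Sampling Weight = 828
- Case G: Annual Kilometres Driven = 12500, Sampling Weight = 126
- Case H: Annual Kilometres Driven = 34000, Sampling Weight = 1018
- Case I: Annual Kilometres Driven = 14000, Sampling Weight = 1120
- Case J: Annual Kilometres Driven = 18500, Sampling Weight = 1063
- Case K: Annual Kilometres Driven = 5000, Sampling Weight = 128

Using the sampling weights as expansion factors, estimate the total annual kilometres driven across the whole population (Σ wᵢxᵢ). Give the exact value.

170106000

Weighted total = 12500×484 + 8500×1077 + 29000×1111 + 29500×944 + 24000×306 + 18500×828 + 12500×126 + 34000×1018 + 14000×1120 + 18500×1063 + 5000×128
  = 6050000 + 9154500 + 32219000 + 27848000 + 7344000 + 15318000 + 1575000 + 34612000 + 15680000 + 19665500 + 640000 = 170106000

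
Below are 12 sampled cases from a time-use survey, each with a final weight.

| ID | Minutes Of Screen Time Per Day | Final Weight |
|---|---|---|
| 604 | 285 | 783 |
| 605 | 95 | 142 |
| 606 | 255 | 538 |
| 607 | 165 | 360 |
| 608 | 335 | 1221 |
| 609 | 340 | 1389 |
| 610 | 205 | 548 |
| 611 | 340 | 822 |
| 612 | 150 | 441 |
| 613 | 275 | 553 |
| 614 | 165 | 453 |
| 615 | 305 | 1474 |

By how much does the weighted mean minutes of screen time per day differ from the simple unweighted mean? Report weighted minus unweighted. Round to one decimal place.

Unweighted sum = 285 + 95 + 255 + 165 + 335 + 340 + 205 + 340 + 150 + 275 + 165 + 305 = 2915
Unweighted mean = 2915 / 12 = 242.91667
Weighted sum = 285×783 + 95×142 + 255×538 + 165×360 + 335×1221 + 340×1389 + 205×548 + 340×822 + 150×441 + 275×553 + 165×453 + 305×1474
  = 223155 + 13490 + 137190 + 59400 + 409035 + 472260 + 112340 + 279480 + 66150 + 152075 + 74745 + 449570 = 2448890
Sum of weights = 783 + 142 + 538 + 360 + 1221 + 1389 + 548 + 822 + 441 + 553 + 453 + 1474 = 8724
Weighted mean = 2448890 / 8724 = 280.70724
Difference (weighted minus unweighted) = 37.790578

37.8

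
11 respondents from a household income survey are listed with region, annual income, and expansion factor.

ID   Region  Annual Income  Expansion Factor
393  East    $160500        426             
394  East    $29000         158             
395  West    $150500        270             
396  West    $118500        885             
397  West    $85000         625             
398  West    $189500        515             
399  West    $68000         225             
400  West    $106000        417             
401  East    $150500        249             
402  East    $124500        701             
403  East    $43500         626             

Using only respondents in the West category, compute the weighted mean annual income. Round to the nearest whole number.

121119

West rows: 395, 396, 397, 398, 399, 400
Weighted sum = 150500×270 + 118500×885 + 85000×625 + 189500×515 + 68000×225 + 106000×417
  = 40635000 + 104872500 + 53125000 + 97592500 + 15300000 + 44202000 = 355727000
Sum of weights = 270 + 885 + 625 + 515 + 225 + 417 = 2937
Weighted mean = 355727000 / 2937 = 121119.17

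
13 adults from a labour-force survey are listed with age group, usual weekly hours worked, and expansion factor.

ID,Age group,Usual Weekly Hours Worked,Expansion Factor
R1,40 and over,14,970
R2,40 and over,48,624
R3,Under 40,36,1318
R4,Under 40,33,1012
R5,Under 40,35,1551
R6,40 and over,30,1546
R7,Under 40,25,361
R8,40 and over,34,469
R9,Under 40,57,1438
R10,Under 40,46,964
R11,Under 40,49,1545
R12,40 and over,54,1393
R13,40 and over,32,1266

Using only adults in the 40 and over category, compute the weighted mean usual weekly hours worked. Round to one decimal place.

40 and over rows: R1, R2, R6, R8, R12, R13
Weighted sum = 14×970 + 48×624 + 30×1546 + 34×469 + 54×1393 + 32×1266
  = 13580 + 29952 + 46380 + 15946 + 75222 + 40512 = 221592
Sum of weights = 970 + 624 + 1546 + 469 + 1393 + 1266 = 6268
Weighted mean = 221592 / 6268 = 35.352904

35.4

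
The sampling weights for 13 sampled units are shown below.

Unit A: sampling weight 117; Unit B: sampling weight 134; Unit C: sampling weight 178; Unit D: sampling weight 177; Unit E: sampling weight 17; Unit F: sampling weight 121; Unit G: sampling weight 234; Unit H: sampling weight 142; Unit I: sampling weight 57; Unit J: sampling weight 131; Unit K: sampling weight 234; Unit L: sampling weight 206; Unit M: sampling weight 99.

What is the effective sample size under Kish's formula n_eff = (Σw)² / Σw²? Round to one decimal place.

10.9

Σ wᵢ = 1847
Σ wᵢ² = 311911
n_eff = 1847² / 311911 = 3411409 / 311911 = 10.937123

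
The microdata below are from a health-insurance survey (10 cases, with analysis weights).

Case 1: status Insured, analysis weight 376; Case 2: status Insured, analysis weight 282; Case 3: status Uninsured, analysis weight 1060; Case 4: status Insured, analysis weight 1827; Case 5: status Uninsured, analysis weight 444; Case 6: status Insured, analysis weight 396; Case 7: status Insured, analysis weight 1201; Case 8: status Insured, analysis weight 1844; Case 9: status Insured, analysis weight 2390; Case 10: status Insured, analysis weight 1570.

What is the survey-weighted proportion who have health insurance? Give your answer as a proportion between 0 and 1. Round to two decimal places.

0.87

Sum of weights for 'Insured' = 376 + 282 + 1827 + 396 + 1201 + 1844 + 2390 + 1570 = 9886
Total weight = 376 + 282 + 1060 + 1827 + 444 + 396 + 1201 + 1844 + 2390 + 1570 = 11390
Weighted proportion = 9886 / 11390 = 0.86795435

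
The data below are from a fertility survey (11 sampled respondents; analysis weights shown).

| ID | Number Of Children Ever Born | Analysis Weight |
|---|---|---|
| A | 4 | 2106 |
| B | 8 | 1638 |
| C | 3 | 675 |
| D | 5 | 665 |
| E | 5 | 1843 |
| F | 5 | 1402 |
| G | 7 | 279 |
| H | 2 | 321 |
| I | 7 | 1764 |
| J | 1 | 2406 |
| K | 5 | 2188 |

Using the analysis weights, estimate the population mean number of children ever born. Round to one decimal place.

Weighted sum = 4×2106 + 8×1638 + 3×675 + 5×665 + 5×1843 + 5×1402 + 7×279 + 2×321 + 7×1764 + 1×2406 + 5×2188
  = 71392
Sum of weights = 15287
Weighted mean = 71392 / 15287 = 4.6701119

4.7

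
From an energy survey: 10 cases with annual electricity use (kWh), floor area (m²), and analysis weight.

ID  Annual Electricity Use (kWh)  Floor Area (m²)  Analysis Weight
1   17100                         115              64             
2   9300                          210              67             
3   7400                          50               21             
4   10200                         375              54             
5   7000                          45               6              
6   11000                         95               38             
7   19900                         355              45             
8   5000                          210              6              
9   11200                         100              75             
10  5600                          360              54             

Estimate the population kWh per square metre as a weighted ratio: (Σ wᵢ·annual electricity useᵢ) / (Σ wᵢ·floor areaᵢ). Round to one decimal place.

54.5

Σ wᵢ·y = 17100×64 + 9300×67 + 7400×21 + 10200×54 + 7000×6 + 11000×38 + 19900×45 + 5000×6 + 11200×75 + 5600×54
  = 1094400 + 623100 + 155400 + 550800 + 42000 + 418000 + 895500 + 30000 + 840000 + 302400 = 4951600
Σ wᵢ·x = 115×64 + 210×67 + 50×21 + 375×54 + 45×6 + 95×38 + 355×45 + 210×6 + 100×75 + 360×54
  = 7360 + 14070 + 1050 + 20250 + 270 + 3610 + 15975 + 1260 + 7500 + 19440 = 90785
Ratio = 4951600 / 90785 = 54.54205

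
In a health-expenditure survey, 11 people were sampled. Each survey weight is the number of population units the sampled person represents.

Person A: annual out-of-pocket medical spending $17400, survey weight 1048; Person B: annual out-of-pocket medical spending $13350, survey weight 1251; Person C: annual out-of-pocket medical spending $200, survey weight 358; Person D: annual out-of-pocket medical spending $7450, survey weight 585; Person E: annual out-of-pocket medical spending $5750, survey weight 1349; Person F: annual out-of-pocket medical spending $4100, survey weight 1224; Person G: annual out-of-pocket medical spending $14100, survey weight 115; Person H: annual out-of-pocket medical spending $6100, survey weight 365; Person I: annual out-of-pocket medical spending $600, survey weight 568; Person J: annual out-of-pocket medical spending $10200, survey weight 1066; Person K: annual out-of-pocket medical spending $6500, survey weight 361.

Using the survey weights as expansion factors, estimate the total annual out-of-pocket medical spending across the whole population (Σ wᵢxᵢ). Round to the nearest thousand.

69550000

Weighted total = 17400×1048 + 13350×1251 + 200×358 + 7450×585 + 5750×1349 + 4100×1224 + 14100×115 + 6100×365 + 600×568 + 10200×1066 + 6500×361
  = 18235200 + 16700850 + 71600 + 4358250 + 7756750 + 5018400 + 1621500 + 2226500 + 340800 + 10873200 + 2346500 = 69549550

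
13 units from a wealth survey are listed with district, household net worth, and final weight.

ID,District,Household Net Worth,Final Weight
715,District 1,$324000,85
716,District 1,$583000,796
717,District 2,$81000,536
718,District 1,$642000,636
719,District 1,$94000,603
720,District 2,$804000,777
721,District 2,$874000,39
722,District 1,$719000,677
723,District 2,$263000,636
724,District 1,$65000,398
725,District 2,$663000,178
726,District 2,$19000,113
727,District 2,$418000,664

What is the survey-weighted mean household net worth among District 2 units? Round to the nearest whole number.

430578

District 2 rows: 717, 720, 721, 723, 725, 726, 727
Weighted sum = 81000×536 + 804000×777 + 874000×39 + 263000×636 + 663000×178 + 19000×113 + 418000×664
  = 43416000 + 624708000 + 34086000 + 167268000 + 118014000 + 2147000 + 277552000 = 1267191000
Sum of weights = 2943
Weighted mean = 1267191000 / 2943 = 430577.98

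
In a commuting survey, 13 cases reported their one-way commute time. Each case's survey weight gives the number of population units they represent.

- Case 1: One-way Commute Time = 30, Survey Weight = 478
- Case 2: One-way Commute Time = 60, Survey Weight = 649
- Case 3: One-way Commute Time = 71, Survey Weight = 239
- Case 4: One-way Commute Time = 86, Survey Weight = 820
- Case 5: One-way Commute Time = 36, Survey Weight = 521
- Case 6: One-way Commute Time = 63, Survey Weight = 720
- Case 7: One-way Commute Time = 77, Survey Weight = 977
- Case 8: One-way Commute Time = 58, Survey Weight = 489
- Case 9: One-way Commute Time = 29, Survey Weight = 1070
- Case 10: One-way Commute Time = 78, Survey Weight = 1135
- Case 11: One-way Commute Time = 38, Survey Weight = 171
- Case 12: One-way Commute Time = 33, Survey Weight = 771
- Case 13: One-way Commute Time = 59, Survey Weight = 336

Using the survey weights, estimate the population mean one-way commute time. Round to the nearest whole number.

57

Weighted sum = 479801
Sum of weights = 8376
Weighted mean = 479801 / 8376 = 57.282832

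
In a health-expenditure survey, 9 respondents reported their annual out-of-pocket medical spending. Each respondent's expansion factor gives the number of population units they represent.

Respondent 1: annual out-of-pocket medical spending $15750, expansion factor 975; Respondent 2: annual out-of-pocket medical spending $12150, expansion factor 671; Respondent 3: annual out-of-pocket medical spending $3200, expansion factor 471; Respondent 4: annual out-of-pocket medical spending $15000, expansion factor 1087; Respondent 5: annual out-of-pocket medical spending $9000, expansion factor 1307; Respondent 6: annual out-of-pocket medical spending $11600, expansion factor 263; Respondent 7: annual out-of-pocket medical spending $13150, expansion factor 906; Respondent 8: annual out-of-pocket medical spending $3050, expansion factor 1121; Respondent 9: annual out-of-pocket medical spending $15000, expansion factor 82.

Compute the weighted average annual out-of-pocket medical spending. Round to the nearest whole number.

Weighted sum = 15750×975 + 12150×671 + 3200×471 + 15000×1087 + 9000×1307 + 11600×263 + 13150×906 + 3050×1121 + 15000×82
  = 15356250 + 8152650 + 1507200 + 16305000 + 11763000 + 3050800 + 11913900 + 3419050 + 1230000 = 72697850
Sum of weights = 6883
Weighted mean = 72697850 / 6883 = 10561.942

10562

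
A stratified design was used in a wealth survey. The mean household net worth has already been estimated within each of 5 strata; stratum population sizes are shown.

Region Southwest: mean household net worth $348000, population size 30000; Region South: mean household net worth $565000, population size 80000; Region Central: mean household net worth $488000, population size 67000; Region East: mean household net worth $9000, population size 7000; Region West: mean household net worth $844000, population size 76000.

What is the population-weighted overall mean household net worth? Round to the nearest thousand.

587000

Σ Nₕ·x̄ₕ = 348000×30000 + 565000×80000 + 488000×67000 + 9000×7000 + 844000×76000
  = 152543000000
Σ Nₕ = 30000 + 80000 + 67000 + 7000 + 76000 = 260000
Overall mean = 152543000000 / 260000 = 586703.85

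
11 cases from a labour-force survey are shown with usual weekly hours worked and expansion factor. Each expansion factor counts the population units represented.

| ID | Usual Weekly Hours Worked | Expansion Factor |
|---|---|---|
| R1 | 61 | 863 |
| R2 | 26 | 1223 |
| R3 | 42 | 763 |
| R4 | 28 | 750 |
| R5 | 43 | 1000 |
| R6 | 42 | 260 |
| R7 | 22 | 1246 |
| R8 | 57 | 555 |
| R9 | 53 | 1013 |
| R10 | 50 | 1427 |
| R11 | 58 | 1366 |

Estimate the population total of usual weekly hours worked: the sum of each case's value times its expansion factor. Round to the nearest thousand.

Weighted total = 61×863 + 26×1223 + 42×763 + 28×750 + 43×1000 + 42×260 + 22×1246 + 57×555 + 53×1013 + 50×1427 + 58×1366
  = 454721

455000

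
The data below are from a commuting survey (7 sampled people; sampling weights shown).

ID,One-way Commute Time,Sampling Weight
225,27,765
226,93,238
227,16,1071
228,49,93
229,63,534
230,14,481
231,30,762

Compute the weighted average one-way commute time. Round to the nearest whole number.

32

Weighted sum = 127718
Sum of weights = 765 + 238 + 1071 + 93 + 534 + 481 + 762 = 3944
Weighted mean = 127718 / 3944 = 32.38286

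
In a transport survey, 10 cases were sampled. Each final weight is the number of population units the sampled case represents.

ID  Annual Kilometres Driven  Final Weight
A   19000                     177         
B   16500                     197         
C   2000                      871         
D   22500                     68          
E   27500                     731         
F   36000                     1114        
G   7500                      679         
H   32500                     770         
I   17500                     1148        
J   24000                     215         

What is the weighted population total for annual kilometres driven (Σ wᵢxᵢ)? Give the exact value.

Weighted total = 19000×177 + 16500×197 + 2000×871 + 22500×68 + 27500×731 + 36000×1114 + 7500×679 + 32500×770 + 17500×1148 + 24000×215
  = 125459500

125459500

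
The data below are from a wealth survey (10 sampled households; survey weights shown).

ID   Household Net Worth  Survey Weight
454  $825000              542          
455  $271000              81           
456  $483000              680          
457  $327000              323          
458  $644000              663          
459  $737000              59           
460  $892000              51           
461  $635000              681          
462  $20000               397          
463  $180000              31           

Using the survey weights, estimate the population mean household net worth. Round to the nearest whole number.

531660

Weighted sum = 1865064000
Sum of weights = 3508
Weighted mean = 1865064000 / 3508 = 531660.21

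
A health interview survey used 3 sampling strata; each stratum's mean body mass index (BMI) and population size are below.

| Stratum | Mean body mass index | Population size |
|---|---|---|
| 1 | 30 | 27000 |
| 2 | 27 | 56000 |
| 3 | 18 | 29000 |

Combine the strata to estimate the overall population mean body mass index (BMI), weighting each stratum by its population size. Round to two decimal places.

25.39

Σ Nₕ·x̄ₕ = 30×27000 + 27×56000 + 18×29000
  = 810000 + 1512000 + 522000 = 2844000
Σ Nₕ = 27000 + 56000 + 29000 = 112000
Overall mean = 2844000 / 112000 = 25.392857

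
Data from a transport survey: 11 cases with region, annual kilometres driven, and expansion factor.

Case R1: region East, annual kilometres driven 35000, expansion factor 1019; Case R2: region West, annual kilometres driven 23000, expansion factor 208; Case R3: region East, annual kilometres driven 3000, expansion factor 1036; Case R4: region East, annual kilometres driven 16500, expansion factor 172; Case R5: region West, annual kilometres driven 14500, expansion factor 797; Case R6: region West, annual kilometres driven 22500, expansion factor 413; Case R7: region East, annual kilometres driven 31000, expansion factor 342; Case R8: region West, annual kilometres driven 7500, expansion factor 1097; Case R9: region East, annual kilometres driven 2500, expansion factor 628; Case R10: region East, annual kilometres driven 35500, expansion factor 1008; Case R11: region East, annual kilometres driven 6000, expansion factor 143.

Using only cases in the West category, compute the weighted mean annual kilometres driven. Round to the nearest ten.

West rows: R2, R5, R6, R8
Weighted sum = 23000×208 + 14500×797 + 22500×413 + 7500×1097
  = 4784000 + 11556500 + 9292500 + 8227500 = 33860500
Sum of weights = 208 + 797 + 413 + 1097 = 2515
Weighted mean = 33860500 / 2515 = 13463.419

13460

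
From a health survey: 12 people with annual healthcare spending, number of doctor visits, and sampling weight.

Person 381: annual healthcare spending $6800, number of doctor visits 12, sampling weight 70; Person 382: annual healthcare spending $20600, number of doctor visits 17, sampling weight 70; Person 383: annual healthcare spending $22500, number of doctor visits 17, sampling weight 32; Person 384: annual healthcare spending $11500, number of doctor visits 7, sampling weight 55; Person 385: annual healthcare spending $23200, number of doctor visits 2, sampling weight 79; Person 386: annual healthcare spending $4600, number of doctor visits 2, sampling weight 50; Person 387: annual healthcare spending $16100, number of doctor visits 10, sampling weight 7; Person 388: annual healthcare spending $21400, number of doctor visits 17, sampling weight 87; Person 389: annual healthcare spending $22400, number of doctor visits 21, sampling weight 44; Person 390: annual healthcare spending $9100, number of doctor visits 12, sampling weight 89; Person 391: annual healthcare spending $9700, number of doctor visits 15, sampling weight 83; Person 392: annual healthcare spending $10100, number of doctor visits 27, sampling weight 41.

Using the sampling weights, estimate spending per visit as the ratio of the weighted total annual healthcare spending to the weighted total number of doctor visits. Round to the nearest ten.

1130

Σ wᵢ·y = 6800×70 + 20600×70 + 22500×32 + 11500×55 + 23200×79 + 4600×50 + 16100×7 + 21400×87 + 22400×44 + 9100×89 + 9700×83 + 10100×41
  = 476000 + 1442000 + 720000 + 632500 + 1832800 + 230000 + 112700 + 1861800 + 985600 + 809900 + 805100 + 414100 = 10322500
Σ wᵢ·x = 12×70 + 17×70 + 17×32 + 7×55 + 2×79 + 2×50 + 10×7 + 17×87 + 21×44 + 12×89 + 15×83 + 27×41
  = 9110
Ratio = 10322500 / 9110 = 1133.0955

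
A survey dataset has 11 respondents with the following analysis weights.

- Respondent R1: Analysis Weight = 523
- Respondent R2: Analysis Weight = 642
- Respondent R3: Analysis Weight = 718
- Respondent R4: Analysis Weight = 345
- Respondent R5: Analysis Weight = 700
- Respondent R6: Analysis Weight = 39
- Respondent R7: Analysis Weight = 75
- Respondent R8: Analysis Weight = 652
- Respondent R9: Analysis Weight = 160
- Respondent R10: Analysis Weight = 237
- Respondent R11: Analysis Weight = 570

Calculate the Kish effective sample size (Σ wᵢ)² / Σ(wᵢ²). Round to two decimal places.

Σ wᵢ = 523 + 642 + 718 + 345 + 700 + 39 + 75 + 652 + 160 + 237 + 570 = 4661
Σ wᵢ² = 2649161
n_eff = 4661² / 2649161 = 21724921 / 2649161 = 8.2006798

8.20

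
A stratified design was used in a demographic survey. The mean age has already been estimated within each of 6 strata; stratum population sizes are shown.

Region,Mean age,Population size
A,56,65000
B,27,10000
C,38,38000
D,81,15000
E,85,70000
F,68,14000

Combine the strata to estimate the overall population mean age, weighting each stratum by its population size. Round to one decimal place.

63.5

Σ Nₕ·x̄ₕ = 56×65000 + 27×10000 + 38×38000 + 81×15000 + 85×70000 + 68×14000
  = 3640000 + 270000 + 1444000 + 1215000 + 5950000 + 952000 = 13471000
Σ Nₕ = 212000
Overall mean = 13471000 / 212000 = 63.542453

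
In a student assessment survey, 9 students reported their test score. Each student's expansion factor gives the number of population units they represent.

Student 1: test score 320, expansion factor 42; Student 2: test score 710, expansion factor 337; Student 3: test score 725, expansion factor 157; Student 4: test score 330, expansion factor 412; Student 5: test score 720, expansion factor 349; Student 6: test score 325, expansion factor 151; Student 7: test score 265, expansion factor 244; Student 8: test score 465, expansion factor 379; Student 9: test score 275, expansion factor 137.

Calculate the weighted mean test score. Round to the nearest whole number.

Weighted sum = 320×42 + 710×337 + 725×157 + 330×412 + 720×349 + 325×151 + 265×244 + 465×379 + 275×137
  = 1081420
Sum of weights = 42 + 337 + 157 + 412 + 349 + 151 + 244 + 379 + 137 = 2208
Weighted mean = 1081420 / 2208 = 489.77355

490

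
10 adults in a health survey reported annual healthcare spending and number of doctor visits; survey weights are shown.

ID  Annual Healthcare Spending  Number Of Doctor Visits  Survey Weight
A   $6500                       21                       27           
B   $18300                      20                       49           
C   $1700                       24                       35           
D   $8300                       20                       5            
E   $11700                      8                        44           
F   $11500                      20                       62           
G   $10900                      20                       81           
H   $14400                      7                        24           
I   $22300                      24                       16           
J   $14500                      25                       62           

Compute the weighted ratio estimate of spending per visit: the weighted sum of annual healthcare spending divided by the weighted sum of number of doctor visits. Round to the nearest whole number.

626

Σ wᵢ·y = 6500×27 + 18300×49 + 1700×35 + 8300×5 + 11700×44 + 11500×62 + 10900×81 + 14400×24 + 22300×16 + 14500×62
  = 4885300
Σ wᵢ·x = 7801
Ratio = 4885300 / 7801 = 626.24023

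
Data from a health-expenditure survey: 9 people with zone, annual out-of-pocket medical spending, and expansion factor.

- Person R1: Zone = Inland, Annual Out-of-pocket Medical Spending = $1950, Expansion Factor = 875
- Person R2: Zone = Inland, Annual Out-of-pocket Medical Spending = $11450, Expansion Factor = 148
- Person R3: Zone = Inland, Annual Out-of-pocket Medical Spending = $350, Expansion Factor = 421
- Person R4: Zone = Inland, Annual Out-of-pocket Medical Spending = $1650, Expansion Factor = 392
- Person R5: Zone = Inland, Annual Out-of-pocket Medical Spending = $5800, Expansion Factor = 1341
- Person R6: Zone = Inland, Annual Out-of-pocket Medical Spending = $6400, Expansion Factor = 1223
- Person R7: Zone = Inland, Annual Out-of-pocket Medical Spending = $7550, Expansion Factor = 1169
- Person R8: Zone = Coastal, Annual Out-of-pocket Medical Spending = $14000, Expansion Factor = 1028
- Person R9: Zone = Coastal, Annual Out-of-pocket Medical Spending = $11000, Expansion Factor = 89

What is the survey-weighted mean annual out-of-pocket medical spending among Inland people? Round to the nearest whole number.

Inland rows: R1, R2, R3, R4, R5, R6, R7
Weighted sum = 1950×875 + 11450×148 + 350×421 + 1650×392 + 5800×1341 + 6400×1223 + 7550×1169
  = 28625950
Sum of weights = 875 + 148 + 421 + 392 + 1341 + 1223 + 1169 = 5569
Weighted mean = 28625950 / 5569 = 5140.2316

5140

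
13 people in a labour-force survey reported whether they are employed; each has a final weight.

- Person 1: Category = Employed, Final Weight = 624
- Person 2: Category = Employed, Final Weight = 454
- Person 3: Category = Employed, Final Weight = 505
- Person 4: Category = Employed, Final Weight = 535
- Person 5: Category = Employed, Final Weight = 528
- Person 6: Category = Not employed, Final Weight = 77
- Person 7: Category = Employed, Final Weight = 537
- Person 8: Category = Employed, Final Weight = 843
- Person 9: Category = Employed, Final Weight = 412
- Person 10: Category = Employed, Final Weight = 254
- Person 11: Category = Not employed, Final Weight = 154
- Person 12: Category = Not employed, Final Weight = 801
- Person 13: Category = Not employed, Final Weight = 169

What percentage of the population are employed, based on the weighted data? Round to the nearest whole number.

80

Sum of weights for 'Employed' = 624 + 454 + 505 + 535 + 528 + 537 + 843 + 412 + 254 = 4692
Total weight = 5893
Weighted proportion = 4692 / 5893 = 0.79619888 → 79.619888%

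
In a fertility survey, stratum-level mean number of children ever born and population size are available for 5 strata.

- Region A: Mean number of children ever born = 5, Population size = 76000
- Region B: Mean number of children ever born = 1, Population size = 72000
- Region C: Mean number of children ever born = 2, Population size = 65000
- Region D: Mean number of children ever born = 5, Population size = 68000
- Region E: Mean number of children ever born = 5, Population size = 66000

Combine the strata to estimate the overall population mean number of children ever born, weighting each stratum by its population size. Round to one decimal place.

Σ Nₕ·x̄ₕ = 5×76000 + 1×72000 + 2×65000 + 5×68000 + 5×66000
  = 380000 + 72000 + 130000 + 340000 + 330000 = 1252000
Σ Nₕ = 76000 + 72000 + 65000 + 68000 + 66000 = 347000
Overall mean = 1252000 / 347000 = 3.6080692

3.6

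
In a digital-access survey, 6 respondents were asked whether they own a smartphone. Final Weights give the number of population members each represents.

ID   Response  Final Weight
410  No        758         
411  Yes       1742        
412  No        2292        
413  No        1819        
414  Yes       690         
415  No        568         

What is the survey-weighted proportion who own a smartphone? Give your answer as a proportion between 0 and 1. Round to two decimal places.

Sum of weights for 'Yes' = 1742 + 690 = 2432
Total weight = 7869
Weighted proportion = 2432 / 7869 = 0.30906087

0.31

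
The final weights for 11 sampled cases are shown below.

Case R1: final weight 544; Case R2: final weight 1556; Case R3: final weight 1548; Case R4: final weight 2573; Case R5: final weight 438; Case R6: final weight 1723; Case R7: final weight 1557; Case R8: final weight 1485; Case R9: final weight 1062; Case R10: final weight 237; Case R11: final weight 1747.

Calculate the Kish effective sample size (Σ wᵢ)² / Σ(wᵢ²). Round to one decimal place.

8.8

Σ wᵢ = 544 + 1556 + 1548 + 2573 + 438 + 1723 + 1557 + 1485 + 1062 + 237 + 1747 = 14470
Σ wᵢ² = 23759774
n_eff = 14470² / 23759774 = 209380900 / 23759774 = 8.8124113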